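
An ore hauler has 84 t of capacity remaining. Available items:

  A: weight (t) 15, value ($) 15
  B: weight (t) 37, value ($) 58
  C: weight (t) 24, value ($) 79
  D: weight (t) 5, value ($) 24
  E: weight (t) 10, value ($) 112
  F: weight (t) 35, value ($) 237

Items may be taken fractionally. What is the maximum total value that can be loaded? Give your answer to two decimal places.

Sort by value per unit weight and fill in that order.
Order: E (112/10=11.20) > F (237/35=6.77) > D (24/5=4.80) > C (79/24=3.29) > B (58/37=1.57) > A (15/15=1.00)
Fill: take E (10 @ 112) → take F (35 @ 237) → take D (5 @ 24) → take C (24 @ 79) → take 10/37 of B → 15.68; 84/84 used.
Total value = 467.68

467.68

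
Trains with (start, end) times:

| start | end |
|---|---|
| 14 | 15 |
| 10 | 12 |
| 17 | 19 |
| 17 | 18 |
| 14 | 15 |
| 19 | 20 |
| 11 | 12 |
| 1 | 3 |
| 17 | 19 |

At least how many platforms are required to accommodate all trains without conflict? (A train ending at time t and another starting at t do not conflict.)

starts: [1, 10, 11, 14, 14, 17, 17, 17, 19]
ends:   [3, 12, 12, 15, 15, 18, 19, 19, 20]
s1→1 e3→0 s10→1 s11→2 e12→1 e12→0 s14→1 s14→2 e15→1 e15→0 s17→1 s17→2 s17→3  — peak 3.

3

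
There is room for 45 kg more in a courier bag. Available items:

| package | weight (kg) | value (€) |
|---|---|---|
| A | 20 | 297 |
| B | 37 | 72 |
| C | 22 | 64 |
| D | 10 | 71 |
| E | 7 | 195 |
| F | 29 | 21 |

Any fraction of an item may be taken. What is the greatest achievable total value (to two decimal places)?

Greedy by value/weight ratio, highest first.
Order: E (195/7=27.86) > A (297/20=14.85) > D (71/10=7.10) > C (64/22=2.91) > B (72/37=1.95) > F (21/29=0.72)
Fill: take E (7 @ 195) → take A (20 @ 297) → take D (10 @ 71) → take 8/22 of C → 23.27; 45/45 used.
Total value = 586.27

586.27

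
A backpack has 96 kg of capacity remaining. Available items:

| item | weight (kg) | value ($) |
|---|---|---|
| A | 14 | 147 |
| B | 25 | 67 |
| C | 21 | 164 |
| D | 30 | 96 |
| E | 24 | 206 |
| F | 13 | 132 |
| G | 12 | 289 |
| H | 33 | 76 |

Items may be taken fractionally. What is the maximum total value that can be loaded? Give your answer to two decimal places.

976.40

Ratios (sorted): G 24.08, A 10.50, F 10.15, E 8.58, C 7.81, D 3.20, B 2.68, H 2.30
take G (12 @ 289); take A (14 @ 147); take F (13 @ 132); take E (24 @ 206); take C (21 @ 164); take 12/30 of D → 38.40. Capacity used 96/96.
Total value = 976.40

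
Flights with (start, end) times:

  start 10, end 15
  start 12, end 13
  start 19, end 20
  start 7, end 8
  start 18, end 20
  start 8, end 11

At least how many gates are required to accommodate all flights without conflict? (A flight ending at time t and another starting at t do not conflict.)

Events (time:±→running): 7:+→1 8:-→0 8:+→1 10:+→2 … peak 2.

2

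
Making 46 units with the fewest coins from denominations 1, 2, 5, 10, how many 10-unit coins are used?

4

Greedy: take as many of the largest coin as possible, then repeat with the remainder.
46 − 4×10→6 − 1×5→1 − 1×1→0
Count of 10: 4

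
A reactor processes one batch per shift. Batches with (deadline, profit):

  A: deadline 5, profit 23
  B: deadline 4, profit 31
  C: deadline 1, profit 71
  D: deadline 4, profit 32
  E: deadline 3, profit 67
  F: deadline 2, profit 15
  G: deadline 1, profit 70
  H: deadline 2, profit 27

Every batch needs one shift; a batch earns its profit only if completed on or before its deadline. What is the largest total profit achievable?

224

Sort by profit descending; place each in the latest free slot ≤ its deadline.
By profit: C(d1,71), G(d1,70), E(d3,67), D(d4,32), B(d4,31), H(d2,27), A(d5,23), F(d2,15)
C→slot 1; G skipped; E→slot 3; D→slot 4; B→slot 2; H skipped; A→slot 5; F skipped.
Profit = 71 + 31 + 67 + 32 + 23 = 224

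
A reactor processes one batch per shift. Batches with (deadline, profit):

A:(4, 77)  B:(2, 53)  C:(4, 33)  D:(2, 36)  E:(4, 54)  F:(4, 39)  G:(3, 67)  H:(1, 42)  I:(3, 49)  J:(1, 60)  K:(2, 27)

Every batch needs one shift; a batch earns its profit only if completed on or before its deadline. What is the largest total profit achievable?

Profit order: A=77 G=67 J=60 E=54 B=53 I=49 H=42 F=39 D=36 C=33 K=27
Assign: A→slot 4, G→slot 3, J→slot 1, E→slot 2, B skipped, I skipped, H skipped, F skipped, D skipped, C skipped, K skipped.
Slots: [1:J] [2:E] [3:G] [4:A]
Profit = 60 + 54 + 67 + 77 = 258

258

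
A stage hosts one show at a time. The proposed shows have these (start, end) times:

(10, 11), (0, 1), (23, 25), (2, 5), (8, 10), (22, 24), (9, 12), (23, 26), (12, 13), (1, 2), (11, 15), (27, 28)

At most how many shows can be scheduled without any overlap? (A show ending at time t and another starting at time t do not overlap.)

8

Order by finish time; keep every interval that doesn't clash with the previous kept one.
Sorted by end: (0,1)  (1,2)  (2,5)  (8,10)  (10,11)  (9,12)  (12,13)  (11,15)  (22,24)  (23,25)  (23,26)  (27,28)
take (0,1); take (1,2); take (2,5); take (8,10); take (10,11); skip (9,12); take (12,13); take (22,24); skip (23,26); take (27,28).
Selected 8 shows.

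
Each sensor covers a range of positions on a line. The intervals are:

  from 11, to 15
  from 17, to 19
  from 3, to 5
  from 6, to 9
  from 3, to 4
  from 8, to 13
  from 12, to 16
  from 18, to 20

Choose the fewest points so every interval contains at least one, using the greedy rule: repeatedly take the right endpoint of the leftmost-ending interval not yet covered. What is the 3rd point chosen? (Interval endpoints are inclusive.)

Sorted: [3,4] [3,5] [6,9] [8,13] [11,15] [12,16] [17,19] [18,20]
{[3,4],[3,5]} hit by 4; {[6,9],[8,13]} hit by 9; {[11,15],[12,16]} hit by 15; {[17,19],[18,20]} hit by 19.
Points: 4, 9, 15, 19 (4 total).

15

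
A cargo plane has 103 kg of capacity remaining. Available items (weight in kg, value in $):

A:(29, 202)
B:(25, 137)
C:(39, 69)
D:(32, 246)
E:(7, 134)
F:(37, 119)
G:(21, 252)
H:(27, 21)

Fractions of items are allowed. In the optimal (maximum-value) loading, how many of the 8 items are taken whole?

4

Order: E (134/7=19.14) > G (252/21=12.00) > D (246/32=7.69) > A (202/29=6.97) > B (137/25=5.48) > F (119/37=3.22) > C (69/39=1.77) > H (21/27=0.78)
Fill: take E (7 @ 134) → take G (21 @ 252) → take D (32 @ 246) → take A (29 @ 202) → take 14/25 of B → 76.72; 103/103 used.
4 item(s) taken whole; one partial (take 14/25 of B).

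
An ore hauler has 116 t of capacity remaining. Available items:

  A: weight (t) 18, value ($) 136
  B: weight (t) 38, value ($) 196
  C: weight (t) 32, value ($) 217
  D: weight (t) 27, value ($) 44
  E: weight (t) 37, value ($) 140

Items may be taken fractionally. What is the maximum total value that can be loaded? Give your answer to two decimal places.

654.95

Greedy by value/weight ratio, highest first.
Ratios (sorted): A 7.56, C 6.78, B 5.16, E 3.78, D 1.63
take A (18 @ 136); take C (32 @ 217); take B (38 @ 196); take 28/37 of E → 105.95. Capacity used 116/116.
Total value = 654.95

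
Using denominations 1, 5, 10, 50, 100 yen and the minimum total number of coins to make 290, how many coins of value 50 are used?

1

Greedy: take as many of the largest coin as possible, then repeat with the remainder.
290 − 2×100→90 − 1×50→40 − 4×10→0
Count of 50: 1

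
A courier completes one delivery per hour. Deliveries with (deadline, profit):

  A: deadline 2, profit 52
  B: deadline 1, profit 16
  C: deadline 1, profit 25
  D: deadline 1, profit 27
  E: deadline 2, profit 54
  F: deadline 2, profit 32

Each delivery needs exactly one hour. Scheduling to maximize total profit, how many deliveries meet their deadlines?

Profit order: E=54 A=52 F=32 D=27 C=25 B=16
Assign: E→slot 2, A→slot 1, F skipped, D skipped, C skipped, B skipped.
Slots: [1:A] [2:E]
2 of 6 scheduled.

2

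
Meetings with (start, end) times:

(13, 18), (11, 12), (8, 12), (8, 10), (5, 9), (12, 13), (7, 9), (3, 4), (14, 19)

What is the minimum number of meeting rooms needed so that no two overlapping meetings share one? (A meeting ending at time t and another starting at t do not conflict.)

4

starts: [3, 5, 7, 8, 8, 11, 12, 13, 14]
ends:   [4, 9, 9, 10, 12, 12, 13, 18, 19]
s3→1 e4→0 s5→1 s7→2 s8→3 s8→4  — peak 4.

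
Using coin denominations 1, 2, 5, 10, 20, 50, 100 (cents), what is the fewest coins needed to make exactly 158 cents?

Use the largest denomination that fits, subtract, and repeat.
158 = 1×100 + 1×50 + 1×5 + 1×2 + 1×1
Total coins = 1 + 1 + 1 + 1 + 1 = 5

5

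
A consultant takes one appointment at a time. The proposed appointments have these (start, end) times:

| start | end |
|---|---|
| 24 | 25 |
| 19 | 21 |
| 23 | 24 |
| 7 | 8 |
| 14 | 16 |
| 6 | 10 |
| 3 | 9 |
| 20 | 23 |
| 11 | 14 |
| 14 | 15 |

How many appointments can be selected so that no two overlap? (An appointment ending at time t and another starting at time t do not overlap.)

6

By end time: (7,8), (3,9), (6,10), (11,14), (14,15), (14,16), (19,21), (20,23), (23,24), (24,25).
Pick (7,8); next start ≥ 8 → (11,14); next start ≥ 14 → (14,15); next start ≥ 15 → (19,21); next start ≥ 21 → (23,24); next start ≥ 24 → (24,25).
Selected 6 appointments.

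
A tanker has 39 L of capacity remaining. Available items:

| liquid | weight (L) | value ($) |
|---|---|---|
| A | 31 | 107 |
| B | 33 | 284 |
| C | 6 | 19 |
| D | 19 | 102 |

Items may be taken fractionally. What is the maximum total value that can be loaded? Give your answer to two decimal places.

Ratios (sorted): B 8.61, D 5.37, A 3.45, C 3.17
take B (33 @ 284); take 6/19 of D → 32.21. Capacity used 39/39.
Total value = 316.21

316.21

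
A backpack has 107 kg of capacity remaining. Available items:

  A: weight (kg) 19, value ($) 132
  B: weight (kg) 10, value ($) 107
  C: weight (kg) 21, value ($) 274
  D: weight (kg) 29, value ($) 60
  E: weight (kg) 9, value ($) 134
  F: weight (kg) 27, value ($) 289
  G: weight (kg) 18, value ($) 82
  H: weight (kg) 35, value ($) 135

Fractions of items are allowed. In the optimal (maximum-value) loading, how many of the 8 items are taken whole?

Greedy by value/weight ratio, highest first.
Order: E (134/9=14.89) > C (274/21=13.05) > F (289/27=10.70) > B (107/10=10.70) > A (132/19=6.95) > G (82/18=4.56) > H (135/35=3.86) > D (60/29=2.07)
Fill: take E (9 @ 134) → take C (21 @ 274) → take F (27 @ 289) → take B (10 @ 107) → take A (19 @ 132) → take G (18 @ 82) → take 3/35 of H → 11.57; 107/107 used.
6 item(s) taken whole; one partial (take 3/35 of H).

6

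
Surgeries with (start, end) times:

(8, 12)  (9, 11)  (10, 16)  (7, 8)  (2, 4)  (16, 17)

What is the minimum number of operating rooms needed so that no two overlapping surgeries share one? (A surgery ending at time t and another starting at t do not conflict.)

starts: [2, 7, 8, 9, 10, 16]
ends:   [4, 8, 11, 12, 16, 17]
s2→1 e4→0 s7→1 e8→0 s8→1 s9→2 s10→3  — peak 3.

3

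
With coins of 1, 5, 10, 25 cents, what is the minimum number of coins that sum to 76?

76 = 3×25 + 1×1
Total coins = 3 + 1 = 4

4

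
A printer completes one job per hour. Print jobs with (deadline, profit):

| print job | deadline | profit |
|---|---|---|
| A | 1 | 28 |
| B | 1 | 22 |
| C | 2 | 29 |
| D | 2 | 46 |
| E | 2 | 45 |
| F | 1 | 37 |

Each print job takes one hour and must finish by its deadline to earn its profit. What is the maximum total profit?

91

Sort by profit descending; place each in the latest free slot ≤ its deadline.
By profit: D(d2,46), E(d2,45), F(d1,37), C(d2,29), A(d1,28), B(d1,22)
D→slot 2; E→slot 1; F skipped; C skipped; A skipped; B skipped.
Profit = 45 + 46 = 91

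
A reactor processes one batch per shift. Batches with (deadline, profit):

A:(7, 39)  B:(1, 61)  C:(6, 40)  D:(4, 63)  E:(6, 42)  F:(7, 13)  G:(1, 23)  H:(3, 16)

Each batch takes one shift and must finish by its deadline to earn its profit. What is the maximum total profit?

Take jobs in profit order; each goes to the latest open slot no later than its deadline.
Profit order: D=63 B=61 E=42 C=40 A=39 G=23 H=16 F=13
Assign: D→slot 4, B→slot 1, E→slot 6, C→slot 5, A→slot 7, G skipped, H→slot 3, F→slot 2.
Slots: [1:B] [2:F] [3:H] [4:D] [5:C] [6:E] [7:A]
Profit = 61 + 13 + 16 + 63 + 40 + 42 + 39 = 274

274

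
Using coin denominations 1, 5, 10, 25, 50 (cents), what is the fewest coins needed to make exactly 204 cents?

Greedy: take as many of the largest coin as possible, then repeat with the remainder.
204 − 4×50→4 − 4×1→0
Total coins = 4 + 4 = 8

8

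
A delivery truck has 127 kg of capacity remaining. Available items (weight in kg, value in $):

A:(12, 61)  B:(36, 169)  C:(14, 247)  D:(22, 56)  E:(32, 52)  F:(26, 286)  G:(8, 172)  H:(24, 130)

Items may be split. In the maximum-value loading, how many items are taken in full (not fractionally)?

Order: G (172/8=21.50) > C (247/14=17.64) > F (286/26=11.00) > H (130/24=5.42) > A (61/12=5.08) > B (169/36=4.69) > D (56/22=2.55) > E (52/32=1.62)
Fill: take G (8 @ 172) → take C (14 @ 247) → take F (26 @ 286) → take H (24 @ 130) → take A (12 @ 61) → take B (36 @ 169) → take 7/22 of D → 17.82; 127/127 used.
6 item(s) taken whole; one partial (take 7/22 of D).

6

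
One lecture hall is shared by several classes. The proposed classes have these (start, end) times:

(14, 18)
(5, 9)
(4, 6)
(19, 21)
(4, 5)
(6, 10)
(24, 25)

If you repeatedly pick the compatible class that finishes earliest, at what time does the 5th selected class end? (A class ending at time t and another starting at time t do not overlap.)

Order by finish time; keep every interval that doesn't clash with the previous kept one.
Sorted by end: (4,5)  (4,6)  (5,9)  (6,10)  (14,18)  (19,21)  (24,25)
take (4,5); take (5,9); skip (6,10); take (14,18); take (19,21); take (24,25).
Selected: (4,5) (5,9) (14,18) (19,21) (24,25)

25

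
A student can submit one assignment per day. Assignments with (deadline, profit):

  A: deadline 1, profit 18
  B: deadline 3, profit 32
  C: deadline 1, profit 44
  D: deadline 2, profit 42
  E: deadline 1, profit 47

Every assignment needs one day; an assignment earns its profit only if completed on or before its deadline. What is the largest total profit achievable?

121

Sort by profit descending; place each in the latest free slot ≤ its deadline.
Profit order: E=47 C=44 D=42 B=32 A=18
Assign: E→slot 1, C skipped, D→slot 2, B→slot 3, A skipped.
Slots: [1:E] [2:D] [3:B]
Profit = 47 + 42 + 32 = 121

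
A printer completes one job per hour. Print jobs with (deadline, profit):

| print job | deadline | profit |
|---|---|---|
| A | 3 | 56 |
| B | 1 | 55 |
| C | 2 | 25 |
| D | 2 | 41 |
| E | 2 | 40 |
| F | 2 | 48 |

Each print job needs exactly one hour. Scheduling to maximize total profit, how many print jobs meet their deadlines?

Profit order: A=56 B=55 F=48 D=41 E=40 C=25
Assign: A→slot 3, B→slot 1, F→slot 2, D skipped, E skipped, C skipped.
Slots: [1:B] [2:F] [3:A]
3 of 6 scheduled.

3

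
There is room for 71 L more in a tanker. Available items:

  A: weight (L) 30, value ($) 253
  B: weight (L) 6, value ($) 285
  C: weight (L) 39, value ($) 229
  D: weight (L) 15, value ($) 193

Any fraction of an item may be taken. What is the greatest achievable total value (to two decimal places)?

848.44

Greedy by value/weight ratio, highest first.
Ratios (sorted): B 47.50, D 12.87, A 8.43, C 5.87
take B (6 @ 285); take D (15 @ 193); take A (30 @ 253); take 20/39 of C → 117.44. Capacity used 71/71.
Total value = 848.44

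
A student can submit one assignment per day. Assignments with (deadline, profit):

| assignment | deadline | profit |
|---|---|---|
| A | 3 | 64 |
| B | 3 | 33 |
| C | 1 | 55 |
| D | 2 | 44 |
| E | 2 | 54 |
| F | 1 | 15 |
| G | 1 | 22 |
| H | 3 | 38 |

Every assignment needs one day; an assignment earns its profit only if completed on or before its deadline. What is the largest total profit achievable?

Sort by profit descending; place each in the latest free slot ≤ its deadline.
Profit order: A=64 C=55 E=54 D=44 H=38 B=33 G=22 F=15
Assign: A→slot 3, C→slot 1, E→slot 2, D skipped, H skipped, B skipped, G skipped, F skipped.
Slots: [1:C] [2:E] [3:A]
Profit = 55 + 54 + 64 = 173

173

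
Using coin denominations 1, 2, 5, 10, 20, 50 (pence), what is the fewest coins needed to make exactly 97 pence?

5

Greedy: take as many of the largest coin as possible, then repeat with the remainder.
97 = 1×50 + 2×20 + 1×5 + 1×2
Total coins = 1 + 2 + 1 + 1 = 5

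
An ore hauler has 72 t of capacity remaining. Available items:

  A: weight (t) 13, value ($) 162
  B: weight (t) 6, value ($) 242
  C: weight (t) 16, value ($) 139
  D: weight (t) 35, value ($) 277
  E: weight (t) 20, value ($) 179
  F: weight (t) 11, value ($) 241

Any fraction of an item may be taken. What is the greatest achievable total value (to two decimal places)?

1010.49

Greedy by value/weight ratio, highest first.
Order: B (242/6=40.33) > F (241/11=21.91) > A (162/13=12.46) > E (179/20=8.95) > C (139/16=8.69) > D (277/35=7.91)
Fill: take B (6 @ 242) → take F (11 @ 241) → take A (13 @ 162) → take E (20 @ 179) → take C (16 @ 139) → take 6/35 of D → 47.49; 72/72 used.
Total value = 1010.49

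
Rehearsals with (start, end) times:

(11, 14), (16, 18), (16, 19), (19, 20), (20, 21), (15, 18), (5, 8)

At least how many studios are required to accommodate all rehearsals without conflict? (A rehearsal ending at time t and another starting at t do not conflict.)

Events (time:±→running): 5:+→1 8:-→0 11:+→1 14:-→0 15:+→1 16:+→2 16:+→3 … peak 3.

3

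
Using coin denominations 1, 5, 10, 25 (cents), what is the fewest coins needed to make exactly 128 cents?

Greedy: take as many of the largest coin as possible, then repeat with the remainder.
128 = 5×25 + 3×1
Total coins = 5 + 3 = 8

8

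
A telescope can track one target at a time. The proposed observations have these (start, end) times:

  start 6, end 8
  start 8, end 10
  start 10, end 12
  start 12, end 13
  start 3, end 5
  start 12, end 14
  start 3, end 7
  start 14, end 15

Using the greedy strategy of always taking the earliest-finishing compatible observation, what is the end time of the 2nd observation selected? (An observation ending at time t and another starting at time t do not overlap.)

8

By end time: (3,5), (3,7), (6,8), (8,10), (10,12), (12,13), (12,14), (14,15).
Pick (3,5); next start ≥ 5 → (6,8); next start ≥ 8 → (8,10); next start ≥ 10 → (10,12); next start ≥ 12 → (12,13); next start ≥ 13 → (14,15).
Selected: (3,5) (6,8) (8,10) (10,12) (12,13) (14,15)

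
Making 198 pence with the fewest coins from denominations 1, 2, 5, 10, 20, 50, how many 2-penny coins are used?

1

198 = 3×50 + 2×20 + 1×5 + 1×2 + 1×1
Count of 2: 1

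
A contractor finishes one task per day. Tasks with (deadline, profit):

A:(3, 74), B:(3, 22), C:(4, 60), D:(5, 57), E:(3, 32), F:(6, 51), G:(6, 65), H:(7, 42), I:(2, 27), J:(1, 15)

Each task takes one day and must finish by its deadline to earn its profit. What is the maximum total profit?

Profit order: A=74 G=65 C=60 D=57 F=51 H=42 E=32 I=27 B=22 J=15
Assign: A→slot 3, G→slot 6, C→slot 4, D→slot 5, F→slot 2, H→slot 7, E→slot 1, I skipped, B skipped, J skipped.
Slots: [1:E] [2:F] [3:A] [4:C] [5:D] [6:G] [7:H]
Profit = 32 + 51 + 74 + 60 + 57 + 65 + 42 = 381

381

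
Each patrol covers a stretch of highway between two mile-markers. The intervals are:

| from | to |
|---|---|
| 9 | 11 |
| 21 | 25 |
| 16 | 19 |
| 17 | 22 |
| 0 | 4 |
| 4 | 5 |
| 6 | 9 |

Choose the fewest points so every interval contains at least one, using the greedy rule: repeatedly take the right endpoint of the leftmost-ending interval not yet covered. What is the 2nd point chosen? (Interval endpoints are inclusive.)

Sorted: [0,4] [4,5] [6,9] [9,11] [16,19] [17,22] [21,25]
{[0,4],[4,5]} hit by 4; {[6,9],[9,11]} hit by 9; {[16,19],[17,22]} hit by 19; {[21,25]} hit by 25.
Points: 4, 9, 19, 25 (4 total).

9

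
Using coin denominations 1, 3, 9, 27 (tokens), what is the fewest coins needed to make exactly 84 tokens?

4

84 − 3×27→3 − 1×3→0
Total coins = 3 + 1 = 4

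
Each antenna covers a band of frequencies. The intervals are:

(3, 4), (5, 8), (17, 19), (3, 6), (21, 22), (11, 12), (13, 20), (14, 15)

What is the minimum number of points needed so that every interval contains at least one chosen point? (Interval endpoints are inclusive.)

6

Sort by right endpoint; whenever an interval is uncovered, place a point at its right end.
By right end: [3,4]  [3,6]  [5,8]  [11,12]  [14,15]  [17,19]  [13,20]  [21,22]
[3,4] uncovered → point at 4; [5,8] uncovered → point at 8; [11,12] uncovered → point at 12; [14,15] uncovered → point at 15; [17,19] uncovered → point at 19; [21,22] uncovered → point at 22.
Points: 4, 8, 12, 15, 19, 22 (6 total).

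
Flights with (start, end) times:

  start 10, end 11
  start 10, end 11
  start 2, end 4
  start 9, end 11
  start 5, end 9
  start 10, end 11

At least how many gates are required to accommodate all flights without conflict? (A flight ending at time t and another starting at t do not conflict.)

starts: [2, 5, 9, 10, 10, 10]
ends:   [4, 9, 11, 11, 11, 11]
s2→1 e4→0 s5→1 e9→0 s9→1 s10→2 s10→3 s10→4  — peak 4.

4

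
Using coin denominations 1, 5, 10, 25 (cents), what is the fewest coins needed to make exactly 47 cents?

Use the largest denomination that fits, subtract, and repeat.
47 − 1×25→22 − 2×10→2 − 2×1→0
Total coins = 1 + 2 + 2 = 5

5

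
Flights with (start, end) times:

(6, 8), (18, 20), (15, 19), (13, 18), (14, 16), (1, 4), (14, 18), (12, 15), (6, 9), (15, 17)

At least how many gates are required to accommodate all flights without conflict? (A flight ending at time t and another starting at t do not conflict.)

Events (time:±→running): 1:+→1 4:-→0 6:+→1 6:+→2 8:-→1 9:-→0 12:+→1 13:+→2 14:+→3 14:+→4 15:-→3 15:+→4 15:+→5 … peak 5.

5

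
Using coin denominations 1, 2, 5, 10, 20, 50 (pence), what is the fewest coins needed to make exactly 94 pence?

94 − 1×50→44 − 2×20→4 − 2×2→0
Total coins = 1 + 2 + 2 = 5

5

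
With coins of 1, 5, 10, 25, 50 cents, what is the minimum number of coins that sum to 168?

168 − 3×50→18 − 1×10→8 − 1×5→3 − 3×1→0
Total coins = 3 + 1 + 1 + 3 = 8

8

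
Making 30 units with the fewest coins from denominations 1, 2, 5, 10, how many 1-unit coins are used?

30 − 3×10→0
Count of 1: 0

0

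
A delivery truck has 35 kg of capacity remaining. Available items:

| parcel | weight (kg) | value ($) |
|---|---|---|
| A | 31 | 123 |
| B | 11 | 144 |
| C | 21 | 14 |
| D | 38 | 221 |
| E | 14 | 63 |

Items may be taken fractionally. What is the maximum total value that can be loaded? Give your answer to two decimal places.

Greedy by value/weight ratio, highest first.
Ratios (sorted): B 13.09, D 5.82, E 4.50, A 3.97, C 0.67
take B (11 @ 144); take 24/38 of D → 139.58. Capacity used 35/35.
Total value = 283.58

283.58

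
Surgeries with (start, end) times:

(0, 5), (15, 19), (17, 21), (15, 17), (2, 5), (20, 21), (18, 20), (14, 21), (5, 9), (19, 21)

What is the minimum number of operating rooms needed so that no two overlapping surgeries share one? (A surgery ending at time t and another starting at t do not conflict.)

The answer is the maximum number of intervals overlapping at any instant.
starts: [0, 2, 5, 14, 15, 15, 17, 18, 19, 20]
ends:   [5, 5, 9, 17, 19, 20, 21, 21, 21, 21]
s0→1 s2→2 e5→1 e5→0 s5→1 e9→0 s14→1 s15→2 s15→3 e17→2 s17→3 s18→4  — peak 4.

4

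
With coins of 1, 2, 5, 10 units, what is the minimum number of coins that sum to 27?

4

Greedy: take as many of the largest coin as possible, then repeat with the remainder.
27 − 2×10→7 − 1×5→2 − 1×2→0
Total coins = 2 + 1 + 1 = 4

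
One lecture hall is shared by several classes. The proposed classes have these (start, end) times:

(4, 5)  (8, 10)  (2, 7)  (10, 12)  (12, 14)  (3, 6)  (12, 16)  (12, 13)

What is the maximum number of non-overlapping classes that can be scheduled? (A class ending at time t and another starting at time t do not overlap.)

Greedy by earliest finish: after sorting by end time, pick each interval compatible with the last pick.
By end time: (4,5), (3,6), (2,7), (8,10), (10,12), (12,13), (12,14), (12,16).
Pick (4,5); next start ≥ 5 → (8,10); next start ≥ 10 → (10,12); next start ≥ 12 → (12,13).
Selected 4 classes.

4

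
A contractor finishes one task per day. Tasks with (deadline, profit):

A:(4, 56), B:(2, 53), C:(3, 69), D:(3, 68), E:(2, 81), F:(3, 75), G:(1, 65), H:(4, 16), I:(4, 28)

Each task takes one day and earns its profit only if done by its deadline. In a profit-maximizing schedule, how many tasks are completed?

Take jobs in profit order; each goes to the latest open slot no later than its deadline.
By profit: E(d2,81), F(d3,75), C(d3,69), D(d3,68), G(d1,65), A(d4,56), B(d2,53), I(d4,28), H(d4,16)
E→slot 2; F→slot 3; C→slot 1; D skipped; G skipped; A→slot 4; B skipped; I skipped; H skipped.
4 of 9 scheduled.

4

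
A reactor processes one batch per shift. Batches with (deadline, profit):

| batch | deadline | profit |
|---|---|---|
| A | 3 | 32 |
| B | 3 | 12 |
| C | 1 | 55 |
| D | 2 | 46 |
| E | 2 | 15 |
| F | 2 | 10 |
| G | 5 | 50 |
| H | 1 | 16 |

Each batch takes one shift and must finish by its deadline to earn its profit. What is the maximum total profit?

By profit: C(d1,55), G(d5,50), D(d2,46), A(d3,32), H(d1,16), E(d2,15), B(d3,12), F(d2,10)
C→slot 1; G→slot 5; D→slot 2; A→slot 3; H skipped; E skipped; B skipped; F skipped.
Profit = 55 + 46 + 32 + 50 = 183

183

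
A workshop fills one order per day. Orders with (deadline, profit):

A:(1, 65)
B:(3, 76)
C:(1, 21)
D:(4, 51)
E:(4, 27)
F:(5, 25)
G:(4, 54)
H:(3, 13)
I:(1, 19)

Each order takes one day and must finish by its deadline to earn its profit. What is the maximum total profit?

271

By profit: B(d3,76), A(d1,65), G(d4,54), D(d4,51), E(d4,27), F(d5,25), C(d1,21), I(d1,19), H(d3,13)
B→slot 3; A→slot 1; G→slot 4; D→slot 2; E skipped; F→slot 5; C skipped; I skipped; H skipped.
Profit = 65 + 51 + 76 + 54 + 25 = 271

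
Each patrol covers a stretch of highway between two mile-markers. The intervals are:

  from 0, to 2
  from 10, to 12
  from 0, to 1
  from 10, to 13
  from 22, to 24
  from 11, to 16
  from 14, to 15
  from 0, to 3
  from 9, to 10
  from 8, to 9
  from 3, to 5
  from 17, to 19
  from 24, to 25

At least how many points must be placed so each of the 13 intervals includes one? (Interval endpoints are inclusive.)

7

By right end: [0,1]  [0,2]  [0,3]  [3,5]  [8,9]  [9,10]  [10,12]  [10,13]  [14,15]  [11,16]  [17,19]  [22,24]  [24,25]
[0,1] uncovered → point at 1; [3,5] uncovered → point at 5; [8,9] uncovered → point at 9; [10,12] uncovered → point at 12; [14,15] uncovered → point at 15; [17,19] uncovered → point at 19; [22,24] uncovered → point at 24.
Points: 1, 5, 9, 12, 15, 19, 24 (7 total).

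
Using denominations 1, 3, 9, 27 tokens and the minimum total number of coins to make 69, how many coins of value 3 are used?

2

Use the largest denomination that fits, subtract, and repeat.
69 − 2×27→15 − 1×9→6 − 2×3→0
Count of 3: 2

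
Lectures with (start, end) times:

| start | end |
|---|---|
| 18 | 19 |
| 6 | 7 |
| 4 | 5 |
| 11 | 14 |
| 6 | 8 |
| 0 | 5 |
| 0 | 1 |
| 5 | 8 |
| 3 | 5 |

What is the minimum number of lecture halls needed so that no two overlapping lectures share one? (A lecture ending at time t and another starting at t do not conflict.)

3

Count concurrent intervals with a sweep; the peak is the room count.
Events (time:±→running): 0:+→1 0:+→2 1:-→1 3:+→2 4:+→3 … peak 3.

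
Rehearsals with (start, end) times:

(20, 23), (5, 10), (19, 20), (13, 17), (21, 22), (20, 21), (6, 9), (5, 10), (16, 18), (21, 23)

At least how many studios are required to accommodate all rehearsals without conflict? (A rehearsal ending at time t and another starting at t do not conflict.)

starts: [5, 5, 6, 13, 16, 19, 20, 20, 21, 21]
ends:   [9, 10, 10, 17, 18, 20, 21, 22, 23, 23]
s5→1 s5→2 s6→3  — peak 3.

3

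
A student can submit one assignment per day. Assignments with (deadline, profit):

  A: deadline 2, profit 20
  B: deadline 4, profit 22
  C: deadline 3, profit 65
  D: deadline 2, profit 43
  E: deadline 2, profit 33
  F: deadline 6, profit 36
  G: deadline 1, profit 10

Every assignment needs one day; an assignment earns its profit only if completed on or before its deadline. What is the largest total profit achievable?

Take jobs in profit order; each goes to the latest open slot no later than its deadline.
Profit order: C=65 D=43 F=36 E=33 B=22 A=20 G=10
Assign: C→slot 3, D→slot 2, F→slot 6, E→slot 1, B→slot 4, A skipped, G skipped.
Slots: [1:E] [2:D] [3:C] [4:B] [6:F]
Profit = 33 + 43 + 65 + 22 + 36 = 199

199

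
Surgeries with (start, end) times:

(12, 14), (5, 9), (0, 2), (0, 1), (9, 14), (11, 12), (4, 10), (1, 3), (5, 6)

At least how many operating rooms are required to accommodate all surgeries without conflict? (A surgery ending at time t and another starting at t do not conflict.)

Events (time:±→running): 0:+→1 0:+→2 1:-→1 1:+→2 2:-→1 3:-→0 4:+→1 5:+→2 5:+→3 … peak 3.

3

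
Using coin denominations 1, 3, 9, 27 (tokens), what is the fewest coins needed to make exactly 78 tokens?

6

78 = 2×27 + 2×9 + 2×3
Total coins = 2 + 2 + 2 = 6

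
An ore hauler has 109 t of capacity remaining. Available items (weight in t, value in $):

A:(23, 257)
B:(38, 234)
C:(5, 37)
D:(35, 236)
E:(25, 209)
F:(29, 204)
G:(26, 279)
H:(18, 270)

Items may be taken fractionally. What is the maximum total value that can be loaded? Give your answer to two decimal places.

Sort by value per unit weight and fill in that order.
Order: H (270/18=15.00) > A (257/23=11.17) > G (279/26=10.73) > E (209/25=8.36) > C (37/5=7.40) > F (204/29=7.03) > D (236/35=6.74) > B (234/38=6.16)
Fill: take H (18 @ 270) → take A (23 @ 257) → take G (26 @ 279) → take E (25 @ 209) → take C (5 @ 37) → take 12/29 of F → 84.41; 109/109 used.
Total value = 1136.41

1136.41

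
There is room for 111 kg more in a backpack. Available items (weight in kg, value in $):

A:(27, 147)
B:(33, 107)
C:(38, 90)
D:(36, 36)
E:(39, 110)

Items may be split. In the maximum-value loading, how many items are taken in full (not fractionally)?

Ratios (sorted): A 5.44, B 3.24, E 2.82, C 2.37, D 1.00
take A (27 @ 147); take B (33 @ 107); take E (39 @ 110); take 12/38 of C → 28.42. Capacity used 111/111.
3 item(s) taken whole; one partial (take 12/38 of C).

3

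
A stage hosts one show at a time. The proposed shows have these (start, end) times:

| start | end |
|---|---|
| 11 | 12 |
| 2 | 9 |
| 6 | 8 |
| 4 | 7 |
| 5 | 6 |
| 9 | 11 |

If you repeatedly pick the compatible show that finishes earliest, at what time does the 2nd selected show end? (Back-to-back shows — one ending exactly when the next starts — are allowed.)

8

Order by finish time; keep every interval that doesn't clash with the previous kept one.
Sorted by end: (5,6)  (4,7)  (6,8)  (2,9)  (9,11)  (11,12)
take (5,6); take (6,8); take (9,11); take (11,12).
Selected: (5,6) (6,8) (9,11) (11,12)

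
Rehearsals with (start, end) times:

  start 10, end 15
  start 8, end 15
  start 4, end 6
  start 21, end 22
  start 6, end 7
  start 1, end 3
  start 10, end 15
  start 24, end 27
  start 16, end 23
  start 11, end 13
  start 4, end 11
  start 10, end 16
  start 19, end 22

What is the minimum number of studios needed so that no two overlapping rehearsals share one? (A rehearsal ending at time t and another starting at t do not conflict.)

Count concurrent intervals with a sweep; the peak is the room count.
Events (time:±→running): 1:+→1 3:-→0 4:+→1 4:+→2 6:-→1 6:+→2 7:-→1 8:+→2 10:+→3 10:+→4 10:+→5 … peak 5.

5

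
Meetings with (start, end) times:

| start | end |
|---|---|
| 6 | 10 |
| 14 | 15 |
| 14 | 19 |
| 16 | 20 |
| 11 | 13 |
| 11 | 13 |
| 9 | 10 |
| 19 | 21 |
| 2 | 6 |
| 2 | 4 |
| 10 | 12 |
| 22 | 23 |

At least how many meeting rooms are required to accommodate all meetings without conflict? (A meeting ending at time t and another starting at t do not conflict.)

3

Count concurrent intervals with a sweep; the peak is the room count.
starts: [2, 2, 6, 9, 10, 11, 11, 14, 14, 16, 19, 22]
ends:   [4, 6, 10, 10, 12, 13, 13, 15, 19, 20, 21, 23]
s2→1 s2→2 e4→1 e6→0 s6→1 s9→2 e10→1 e10→0 s10→1 s11→2 s11→3  — peak 3.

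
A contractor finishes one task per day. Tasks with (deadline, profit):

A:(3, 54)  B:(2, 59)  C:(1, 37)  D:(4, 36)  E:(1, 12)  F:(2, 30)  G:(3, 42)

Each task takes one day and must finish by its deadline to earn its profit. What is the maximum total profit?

By profit: B(d2,59), A(d3,54), G(d3,42), C(d1,37), D(d4,36), F(d2,30), E(d1,12)
B→slot 2; A→slot 3; G→slot 1; C skipped; D→slot 4; F skipped; E skipped.
Profit = 42 + 59 + 54 + 36 = 191

191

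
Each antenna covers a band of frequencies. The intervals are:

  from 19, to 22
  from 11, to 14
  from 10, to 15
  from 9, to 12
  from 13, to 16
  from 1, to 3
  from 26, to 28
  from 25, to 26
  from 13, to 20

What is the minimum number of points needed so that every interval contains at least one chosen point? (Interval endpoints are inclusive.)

Process intervals by earliest right end; each time one isn't hit yet, stab at its right endpoint.
By right end: [1,3]  [9,12]  [11,14]  [10,15]  [13,16]  [13,20]  [19,22]  [25,26]  [26,28]
[1,3] uncovered → point at 3; [9,12] uncovered → point at 12; [13,16] uncovered → point at 16; [19,22] uncovered → point at 22; [25,26] uncovered → point at 26.
Points: 3, 12, 16, 22, 26 (5 total).

5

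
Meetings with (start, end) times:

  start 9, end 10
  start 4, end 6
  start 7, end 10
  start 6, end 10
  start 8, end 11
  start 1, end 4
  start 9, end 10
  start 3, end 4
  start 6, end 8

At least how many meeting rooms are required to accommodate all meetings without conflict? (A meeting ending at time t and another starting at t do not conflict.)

5

starts: [1, 3, 4, 6, 6, 7, 8, 9, 9]
ends:   [4, 4, 6, 8, 10, 10, 10, 10, 11]
s1→1 s3→2 e4→1 e4→0 s4→1 e6→0 s6→1 s6→2 s7→3 e8→2 s8→3 s9→4 s9→5  — peak 5.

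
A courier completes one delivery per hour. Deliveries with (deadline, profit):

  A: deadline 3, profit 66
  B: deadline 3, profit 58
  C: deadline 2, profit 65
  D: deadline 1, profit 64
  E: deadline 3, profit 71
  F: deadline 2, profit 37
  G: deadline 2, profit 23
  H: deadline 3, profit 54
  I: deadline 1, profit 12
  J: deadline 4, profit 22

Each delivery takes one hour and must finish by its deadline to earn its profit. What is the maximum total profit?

224

Sort by profit descending; place each in the latest free slot ≤ its deadline.
Profit order: E=71 A=66 C=65 D=64 B=58 H=54 F=37 G=23 J=22 I=12
Assign: E→slot 3, A→slot 2, C→slot 1, D skipped, B skipped, H skipped, F skipped, G skipped, J→slot 4, I skipped.
Slots: [1:C] [2:A] [3:E] [4:J]
Profit = 65 + 66 + 71 + 22 = 224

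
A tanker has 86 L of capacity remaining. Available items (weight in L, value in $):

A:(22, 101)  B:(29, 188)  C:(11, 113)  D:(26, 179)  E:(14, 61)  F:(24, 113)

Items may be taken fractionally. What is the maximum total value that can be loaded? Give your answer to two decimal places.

574.17

Greedy by value/weight ratio, highest first.
Order: C (113/11=10.27) > D (179/26=6.88) > B (188/29=6.48) > F (113/24=4.71) > A (101/22=4.59) > E (61/14=4.36)
Fill: take C (11 @ 113) → take D (26 @ 179) → take B (29 @ 188) → take 20/24 of F → 94.17; 86/86 used.
Total value = 574.17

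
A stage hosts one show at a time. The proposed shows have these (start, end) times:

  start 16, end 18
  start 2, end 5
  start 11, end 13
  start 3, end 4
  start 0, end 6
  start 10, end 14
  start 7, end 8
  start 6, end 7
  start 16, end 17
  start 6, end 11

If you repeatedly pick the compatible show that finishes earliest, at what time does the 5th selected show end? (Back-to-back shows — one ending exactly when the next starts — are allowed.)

Sorted by end: (3,4)  (2,5)  (0,6)  (6,7)  (7,8)  (6,11)  (11,13)  (10,14)  (16,17)  (16,18)
take (3,4); take (6,7); take (7,8); skip (6,11); take (11,13); take (16,17); skip (16,18).
Selected: (3,4) (6,7) (7,8) (11,13) (16,17)

17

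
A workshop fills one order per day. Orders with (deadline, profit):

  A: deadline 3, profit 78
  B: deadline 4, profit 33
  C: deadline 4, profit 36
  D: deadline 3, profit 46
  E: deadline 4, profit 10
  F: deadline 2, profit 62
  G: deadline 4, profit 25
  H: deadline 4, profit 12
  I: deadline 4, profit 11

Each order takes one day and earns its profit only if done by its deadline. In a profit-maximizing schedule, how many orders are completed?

Sort by profit descending; place each in the latest free slot ≤ its deadline.
Profit order: A=78 F=62 D=46 C=36 B=33 G=25 H=12 I=11 E=10
Assign: A→slot 3, F→slot 2, D→slot 1, C→slot 4, B skipped, G skipped, H skipped, I skipped, E skipped.
Slots: [1:D] [2:F] [3:A] [4:C]
4 of 9 scheduled.

4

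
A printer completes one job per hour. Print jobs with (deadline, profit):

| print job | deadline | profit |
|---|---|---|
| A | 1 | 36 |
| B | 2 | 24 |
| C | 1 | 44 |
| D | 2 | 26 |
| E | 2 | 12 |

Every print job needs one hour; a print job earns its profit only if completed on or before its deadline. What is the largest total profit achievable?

70

Sort by profit descending; place each in the latest free slot ≤ its deadline.
By profit: C(d1,44), A(d1,36), D(d2,26), B(d2,24), E(d2,12)
C→slot 1; A skipped; D→slot 2; B skipped; E skipped.
Profit = 44 + 26 = 70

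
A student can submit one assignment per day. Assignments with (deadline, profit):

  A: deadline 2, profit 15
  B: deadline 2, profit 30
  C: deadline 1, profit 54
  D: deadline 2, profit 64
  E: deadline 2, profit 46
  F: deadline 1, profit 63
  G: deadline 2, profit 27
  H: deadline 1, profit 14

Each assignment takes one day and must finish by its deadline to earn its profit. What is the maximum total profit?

Profit order: D=64 F=63 C=54 E=46 B=30 G=27 A=15 H=14
Assign: D→slot 2, F→slot 1, C skipped, E skipped, B skipped, G skipped, A skipped, H skipped.
Slots: [1:F] [2:D]
Profit = 63 + 64 = 127

127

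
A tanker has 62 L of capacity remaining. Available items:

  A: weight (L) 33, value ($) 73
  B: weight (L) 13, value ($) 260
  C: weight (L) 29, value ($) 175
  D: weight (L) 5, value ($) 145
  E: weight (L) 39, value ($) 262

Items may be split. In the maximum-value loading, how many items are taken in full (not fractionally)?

Sort by value per unit weight and fill in that order.
Order: D (145/5=29.00) > B (260/13=20.00) > E (262/39=6.72) > C (175/29=6.03) > A (73/33=2.21)
Fill: take D (5 @ 145) → take B (13 @ 260) → take E (39 @ 262) → take 5/29 of C → 30.17; 62/62 used.
3 item(s) taken whole; one partial (take 5/29 of C).

3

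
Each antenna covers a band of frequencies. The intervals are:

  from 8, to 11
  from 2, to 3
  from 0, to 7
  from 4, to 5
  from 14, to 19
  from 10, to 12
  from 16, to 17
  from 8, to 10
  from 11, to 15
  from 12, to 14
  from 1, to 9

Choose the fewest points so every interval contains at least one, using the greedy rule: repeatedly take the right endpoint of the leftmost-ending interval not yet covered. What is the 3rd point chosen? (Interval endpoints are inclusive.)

10

Sort by right endpoint; whenever an interval is uncovered, place a point at its right end.
Sorted: [2,3] [4,5] [0,7] [1,9] [8,10] [8,11] [10,12] [12,14] [11,15] [16,17] [14,19]
{[2,3]} hit by 3; {[4,5],[0,7],[1,9]} hit by 5; {[8,10],[8,11],[10,12]} hit by 10; {[12,14],[11,15]} hit by 14; {[16,17],[14,19]} hit by 17.
Points: 3, 5, 10, 14, 17 (5 total).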